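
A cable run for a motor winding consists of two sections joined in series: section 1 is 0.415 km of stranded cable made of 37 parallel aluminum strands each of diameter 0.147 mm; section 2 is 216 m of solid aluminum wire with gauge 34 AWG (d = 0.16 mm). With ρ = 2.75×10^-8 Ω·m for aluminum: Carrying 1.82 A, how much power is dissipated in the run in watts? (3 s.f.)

1040 W

Section 1: A_strand = π(7.3500e-05)² = 1.697e-08 m²; R₁ = ρL/(N·A_s) = (2.75×10^-8)(415)/(37×1.697e-08) = 18.17 Ω
Section 2: A = π(0.16/2 mm)² = π(8.0000e-05 m)² = 2.011e-08 m²
R₂ = (2.75×10^-8)(216)/(2.011e-08) = 295.4 Ω
R = R₁ + R₂ = 313.6 Ω
P = I²R = (1.82)² × 313.6 = 1040 W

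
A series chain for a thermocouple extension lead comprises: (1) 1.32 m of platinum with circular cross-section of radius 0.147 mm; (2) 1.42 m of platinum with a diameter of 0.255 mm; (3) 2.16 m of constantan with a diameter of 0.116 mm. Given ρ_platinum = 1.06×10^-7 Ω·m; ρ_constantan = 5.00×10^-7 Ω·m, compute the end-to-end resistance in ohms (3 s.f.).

107 Ω

Seg 1: A = πr² = π(1.4700e-04 m)² = 6.789e-08 m²
R_1 = (1.06×10^-7)(1.32)/(6.789e-08) = 2.061 Ω
Seg 2: A = π(d/2)² = π(1.2750e-04 m)² = 5.107e-08 m²
R_2 = (1.06×10^-7)(1.42)/(5.107e-08) = 2.947 Ω
Seg 3: A = π(d/2)² = π(5.8000e-05 m)² = 1.057e-08 m²
R_3 = (5.00×10^-7)(2.16)/(1.057e-08) = 102.2 Ω
R_total = R_1 + R_2 + R_3 = 107 Ω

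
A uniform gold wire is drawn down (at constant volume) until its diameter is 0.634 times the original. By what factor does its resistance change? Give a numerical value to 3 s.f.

6.19

Volume constant ⇒ L' = L/r² with r = 0.634. R' = ρL'/A' = ρ(L/r²)/(πr²d₀²/4) = R/r⁴.
Factor = 6.19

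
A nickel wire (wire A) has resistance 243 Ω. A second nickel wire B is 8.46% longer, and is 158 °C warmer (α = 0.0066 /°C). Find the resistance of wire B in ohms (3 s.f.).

538 Ω

R ∝ ρL/d² with ρ ∝ (1+αΔT), so R_B/R_A = (1 + 8.46/100) × (1 + 0.0066×158)
= 1.085 × 2.043 = 2.216
R_B = 2.216 × 243 = 538 Ω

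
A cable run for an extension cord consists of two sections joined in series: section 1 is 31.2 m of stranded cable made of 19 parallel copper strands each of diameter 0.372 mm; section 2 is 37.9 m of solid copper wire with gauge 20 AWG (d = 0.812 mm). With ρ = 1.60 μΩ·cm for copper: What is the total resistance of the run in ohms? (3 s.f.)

ρ = 1.60 μΩ·cm = 1.60×10^-8 Ω·m
Section 1: A_strand = π(1.8600e-04)² = 1.087e-07 m²; R₁ = ρL/(N·A_s) = (1.60×10^-8)(31.2)/(19×1.087e-07) = 0.2417 Ω
Section 2: A = π(0.812/2 mm)² = π(4.0600e-04 m)² = 5.178e-07 m²
R₂ = (1.60×10^-8)(37.9)/(5.178e-07) = 1.171 Ω
R = R₁ + R₂ = 1.41 Ω

1.41 Ω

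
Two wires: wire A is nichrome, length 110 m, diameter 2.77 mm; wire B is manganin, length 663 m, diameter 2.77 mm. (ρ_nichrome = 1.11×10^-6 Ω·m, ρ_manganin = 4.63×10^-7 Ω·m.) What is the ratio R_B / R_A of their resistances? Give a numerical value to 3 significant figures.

2.51

R ∝ ρL/d², so R_B/R_A = (ρ_B/ρ_A) × (L_B/L_A)
= (4.63×10^-7/1.11×10^-6) × (663/110) = 2.51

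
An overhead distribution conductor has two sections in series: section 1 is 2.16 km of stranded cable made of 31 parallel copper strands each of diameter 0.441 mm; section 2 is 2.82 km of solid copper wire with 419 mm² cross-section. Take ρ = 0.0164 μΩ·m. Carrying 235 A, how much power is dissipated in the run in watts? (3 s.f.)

ρ = 0.0164 μΩ·m = 1.64×10^-8 Ω·m
Section 1: A_strand = π(2.2050e-04)² = 1.527e-07 m²; R₁ = ρL/(N·A_s) = (1.64×10^-8)(2160)/(31×1.527e-07) = 7.481 Ω
Section 2: A = 419 mm² = 4.190e-04 m²
R₂ = (1.64×10^-8)(2820)/(4.190e-04) = 0.1104 Ω
R = R₁ + R₂ = 7.592 Ω
P = I²R = (235)² × 7.592 = 4.19×10^5 W

4.19×10^5 W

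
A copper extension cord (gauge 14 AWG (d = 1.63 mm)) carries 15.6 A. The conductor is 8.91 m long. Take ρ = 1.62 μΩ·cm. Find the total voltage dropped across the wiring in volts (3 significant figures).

1.08 V

ρ = 1.62 μΩ·cm = 1.62×10^-8 Ω·m
A = π(1.63/2 mm)² = π(8.1500e-04 m)² = 2.087e-06 m²
R = ρL/A = (1.62×10^-8)(8.91)/(2.087e-06) = 0.06917 Ω
V = IR = 15.6 × 0.06917 = 1.08 V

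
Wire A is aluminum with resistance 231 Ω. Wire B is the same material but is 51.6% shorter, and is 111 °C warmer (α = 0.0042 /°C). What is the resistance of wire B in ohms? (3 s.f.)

R ∝ ρL/d² with ρ ∝ (1+αΔT), so R_B/R_A = (1 − 51.6/100) × (1 + 0.0042×111)
= 0.484 × 1.466 = 0.7096
R_B = 0.7096 × 231 = 164 Ω

164 Ω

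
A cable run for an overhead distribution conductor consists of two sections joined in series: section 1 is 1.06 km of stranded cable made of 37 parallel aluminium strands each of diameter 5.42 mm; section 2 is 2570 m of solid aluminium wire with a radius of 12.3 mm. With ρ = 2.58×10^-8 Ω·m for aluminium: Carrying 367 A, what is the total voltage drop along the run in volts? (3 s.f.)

Section 1: A_strand = π(2.7100e-03)² = 2.307e-05 m²; R₁ = ρL/(N·A_s) = (2.58×10^-8)(1060)/(37×2.307e-05) = 0.03204 Ω
Section 2: A = πr² = π(1.2300e-02 m)² = 4.753e-04 m²
R₂ = (2.58×10^-8)(2570)/(4.753e-04) = 0.1395 Ω
R = R₁ + R₂ = 0.1715 Ω
V = IR = 367 × 0.1715 = 63.0 V

63.0 V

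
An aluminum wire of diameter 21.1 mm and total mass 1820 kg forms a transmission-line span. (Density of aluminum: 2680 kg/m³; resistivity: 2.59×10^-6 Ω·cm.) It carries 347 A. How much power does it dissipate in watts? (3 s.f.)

17300 W

ρ = 2.59×10^-6 Ω·cm = 2.59×10^-8 Ω·m
A = π(d/2)² = π(1.0550e-02 m)² = 3.4967e-04 m²
L = m/(density·A) = 1820/(2680×3.4967e-04) = 1942 m
R = ρL/A = (2.59×10^-8)(1942)/(3.4967e-04) = 0.1439 Ω
P = I²R = (347)² × 0.1439 = 17300 W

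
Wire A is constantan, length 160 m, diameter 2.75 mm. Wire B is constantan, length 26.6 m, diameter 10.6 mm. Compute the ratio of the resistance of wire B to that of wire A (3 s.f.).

0.0112

R ∝ ρL/d², so R_B/R_A = (L_B/L_A) × (d_A/d_B)²
= (26.6/160) × (2.75/10.6)² = 0.0112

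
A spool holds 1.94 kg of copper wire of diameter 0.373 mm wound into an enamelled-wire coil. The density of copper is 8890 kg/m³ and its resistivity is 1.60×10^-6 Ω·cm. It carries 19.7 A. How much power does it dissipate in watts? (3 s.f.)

1.13×10^5 W

ρ = 1.60×10^-6 Ω·cm = 1.60×10^-8 Ω·m
A = π(d/2)² = π(1.8650e-04 m)² = 1.0927e-07 m²
L = m/(density·A) = 1.94/(8890×1.0927e-07) = 1997 m
R = ρL/A = (1.60×10^-8)(1997)/(1.0927e-07) = 292.4 Ω
P = I²R = (19.7)² × 292.4 = 1.13×10^5 W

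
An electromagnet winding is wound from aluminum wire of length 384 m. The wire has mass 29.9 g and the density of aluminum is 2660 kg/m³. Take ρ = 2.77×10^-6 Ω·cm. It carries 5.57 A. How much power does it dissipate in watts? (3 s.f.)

ρ = 2.77×10^-6 Ω·cm = 2.77×10^-8 Ω·m
A = m/(density·L) = 0.0299/(2660×384) = 2.9272e-08 m²
R = ρL/A = (2.77×10^-8)(384)/(2.9272e-08) = 363.4 Ω
P = I²R = (5.57)² × 363.4 = 11300 W

11300 W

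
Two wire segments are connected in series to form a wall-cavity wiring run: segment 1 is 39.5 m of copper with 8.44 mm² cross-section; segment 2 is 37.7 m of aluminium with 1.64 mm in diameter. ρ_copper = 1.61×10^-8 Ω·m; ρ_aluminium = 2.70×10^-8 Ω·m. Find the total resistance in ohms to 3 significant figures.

Segment 1: A = 8.44 mm² = 8.440e-06 m²
R₁ = ρL/A = (1.61×10^-8)(39.5)/(8.440e-06) = 0.07535 Ω
Segment 2: A = π(d/2)² = π(8.2000e-04 m)² = 2.112e-06 m²
R₂ = (2.70×10^-8)(37.7)/(2.112e-06) = 0.4819 Ω
R = R₁ + R₂ = 0.557 Ω

0.557 Ω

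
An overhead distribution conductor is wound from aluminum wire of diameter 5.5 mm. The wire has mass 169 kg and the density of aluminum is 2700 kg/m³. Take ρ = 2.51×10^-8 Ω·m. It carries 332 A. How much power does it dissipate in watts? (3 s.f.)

A = π(d/2)² = π(2.7500e-03 m)² = 2.3758e-05 m²
L = m/(density·A) = 169/(2700×2.3758e-05) = 2635 m
R = ρL/A = (2.51×10^-8)(2635)/(2.3758e-05) = 2.783 Ω
P = I²R = (332)² × 2.783 = 3.07×10^5 W

3.07×10^5 W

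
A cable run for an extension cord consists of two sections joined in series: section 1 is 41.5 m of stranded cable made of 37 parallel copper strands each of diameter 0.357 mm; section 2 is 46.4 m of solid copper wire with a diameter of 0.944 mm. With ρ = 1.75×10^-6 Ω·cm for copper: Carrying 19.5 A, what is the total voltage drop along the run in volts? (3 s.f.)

ρ = 1.75×10^-6 Ω·cm = 1.75×10^-8 Ω·m
Section 1: A_strand = π(1.7850e-04)² = 1.001e-07 m²; R₁ = ρL/(N·A_s) = (1.75×10^-8)(41.5)/(37×1.001e-07) = 0.1961 Ω
Section 2: A = π(d/2)² = π(4.7200e-04 m)² = 6.999e-07 m²
R₂ = (1.75×10^-8)(46.4)/(6.999e-07) = 1.16 Ω
R = R₁ + R₂ = 1.356 Ω
V = IR = 19.5 × 1.356 = 26.4 V

26.4 V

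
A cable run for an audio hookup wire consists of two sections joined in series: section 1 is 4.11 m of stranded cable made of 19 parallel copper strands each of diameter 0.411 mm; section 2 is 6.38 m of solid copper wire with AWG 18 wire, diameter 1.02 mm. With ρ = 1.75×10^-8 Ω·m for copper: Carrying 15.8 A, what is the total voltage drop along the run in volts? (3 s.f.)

Section 1: A_strand = π(2.0550e-04)² = 1.327e-07 m²; R₁ = ρL/(N·A_s) = (1.75×10^-8)(4.11)/(19×1.327e-07) = 0.02853 Ω
Section 2: A = π(1.02/2 mm)² = π(5.1000e-04 m)² = 8.171e-07 m²
R₂ = (1.75×10^-8)(6.38)/(8.171e-07) = 0.1366 Ω
R = R₁ + R₂ = 0.1652 Ω
V = IR = 15.8 × 0.1652 = 2.61 V

2.61 V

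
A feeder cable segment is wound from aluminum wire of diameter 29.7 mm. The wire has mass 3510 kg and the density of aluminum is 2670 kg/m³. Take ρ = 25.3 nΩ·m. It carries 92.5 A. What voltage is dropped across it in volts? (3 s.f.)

6.41 V

ρ = 25.3 nΩ·m = 2.53×10^-8 Ω·m
A = π(d/2)² = π(1.4850e-02 m)² = 6.9279e-04 m²
L = m/(density·A) = 3510/(2670×6.9279e-04) = 1898 m
R = ρL/A = (2.53×10^-8)(1898)/(6.9279e-04) = 0.0693 Ω
V = IR = 92.5 × 0.0693 = 6.41 V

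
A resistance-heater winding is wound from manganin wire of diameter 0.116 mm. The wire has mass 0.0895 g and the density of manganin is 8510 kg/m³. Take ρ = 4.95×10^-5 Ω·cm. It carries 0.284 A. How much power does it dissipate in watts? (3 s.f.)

3.76 W

ρ = 4.95×10^-5 Ω·cm = 4.95×10^-7 Ω·m
A = π(d/2)² = π(5.8000e-05 m)² = 1.0568e-08 m²
L = m/(density·A) = 8.950×10^-5/(8510×1.0568e-08) = 0.9951 m
R = ρL/A = (4.95×10^-7)(0.9951)/(1.0568e-08) = 46.61 Ω
P = I²R = (0.284)² × 46.61 = 3.76 W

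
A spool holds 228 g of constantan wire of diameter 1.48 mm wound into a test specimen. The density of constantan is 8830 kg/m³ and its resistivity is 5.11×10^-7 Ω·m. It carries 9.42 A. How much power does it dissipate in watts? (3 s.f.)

396 W

A = π(d/2)² = π(7.4000e-04 m)² = 1.7203e-06 m²
L = m/(density·A) = 0.228/(8830×1.7203e-06) = 15.01 m
R = ρL/A = (5.11×10^-7)(15.01)/(1.7203e-06) = 4.458 Ω
P = I²R = (9.42)² × 4.458 = 396 W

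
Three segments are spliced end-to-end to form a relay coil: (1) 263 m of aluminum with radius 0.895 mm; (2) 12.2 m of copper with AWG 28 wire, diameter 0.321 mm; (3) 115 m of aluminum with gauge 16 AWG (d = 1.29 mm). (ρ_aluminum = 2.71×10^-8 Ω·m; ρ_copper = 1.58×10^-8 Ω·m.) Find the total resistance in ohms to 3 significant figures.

7.60 Ω

Seg 1: A = πr² = π(8.9500e-04 m)² = 2.516e-06 m²
R_1 = (2.71×10^-8)(263)/(2.516e-06) = 2.832 Ω
Seg 2: A = π(0.321/2 mm)² = π(1.6050e-04 m)² = 8.093e-08 m²
R_2 = (1.58×10^-8)(12.2)/(8.093e-08) = 2.382 Ω
Seg 3: A = π(1.29/2 mm)² = π(6.4500e-04 m)² = 1.307e-06 m²
R_3 = (2.71×10^-8)(115)/(1.307e-06) = 2.385 Ω
R_total = R_1 + R_2 + R_3 = 7.60 Ω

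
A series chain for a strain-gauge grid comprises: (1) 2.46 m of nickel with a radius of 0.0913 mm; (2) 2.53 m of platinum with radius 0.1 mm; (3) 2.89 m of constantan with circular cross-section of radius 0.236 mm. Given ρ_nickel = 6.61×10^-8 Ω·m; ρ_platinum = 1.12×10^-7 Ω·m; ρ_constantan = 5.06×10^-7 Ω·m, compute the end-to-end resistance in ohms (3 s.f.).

23.6 Ω

Seg 1: A = πr² = π(9.1300e-05 m)² = 2.619e-08 m²
R_1 = (6.61×10^-8)(2.46)/(2.619e-08) = 6.209 Ω
Seg 2: A = πr² = π(1.0000e-04 m)² = 3.142e-08 m²
R_2 = (1.12×10^-7)(2.53)/(3.142e-08) = 9.02 Ω
Seg 3: A = πr² = π(2.3600e-04 m)² = 1.750e-07 m²
R_3 = (5.06×10^-7)(2.89)/(1.750e-07) = 8.357 Ω
R_total = R_1 + R_2 + R_3 = 23.6 Ω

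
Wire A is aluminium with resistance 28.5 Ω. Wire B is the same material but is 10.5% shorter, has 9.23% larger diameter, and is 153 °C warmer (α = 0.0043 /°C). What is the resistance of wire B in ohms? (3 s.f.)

35.4 Ω

R ∝ ρL/d² with ρ ∝ (1+αΔT), so R_B/R_A = (1 − 10.5/100) × (1 + 9.23/100)⁻² × (1 + 0.0043×153)
= 0.895 × 0.8381 × 1.658 = 1.244
R_B = 1.244 × 28.5 = 35.4 Ω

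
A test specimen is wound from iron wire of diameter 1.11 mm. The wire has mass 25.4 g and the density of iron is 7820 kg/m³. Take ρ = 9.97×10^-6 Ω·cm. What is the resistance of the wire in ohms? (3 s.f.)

0.346 Ω

ρ = 9.97×10^-6 Ω·cm = 9.97×10^-8 Ω·m
A = π(d/2)² = π(5.5500e-04 m)² = 9.6769e-07 m²
L = m/(density·A) = 0.0254/(7820×9.6769e-07) = 3.357 m
R = ρL/A = (9.97×10^-8)(3.357)/(9.6769e-07) = 0.346 Ω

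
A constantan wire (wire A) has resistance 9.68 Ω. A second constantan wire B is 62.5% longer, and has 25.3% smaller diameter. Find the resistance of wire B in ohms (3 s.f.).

28.2 Ω

R ∝ L/d², so R_B/R_A = (1 + 62.5/100) × (1 − 25.3/100)⁻²
= 1.625 × 1.792 = 2.912
R_B = 2.912 × 9.68 = 28.2 Ω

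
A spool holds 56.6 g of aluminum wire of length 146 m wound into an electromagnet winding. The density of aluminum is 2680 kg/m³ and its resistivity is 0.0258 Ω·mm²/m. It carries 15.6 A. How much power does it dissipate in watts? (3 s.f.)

6340 W

ρ = 0.0258 Ω·mm²/m = 2.58×10^-8 Ω·m
A = m/(density·L) = 0.0566/(2680×146) = 1.4465e-07 m²
R = ρL/A = (2.58×10^-8)(146)/(1.4465e-07) = 26.04 Ω
P = I²R = (15.6)² × 26.04 = 6340 W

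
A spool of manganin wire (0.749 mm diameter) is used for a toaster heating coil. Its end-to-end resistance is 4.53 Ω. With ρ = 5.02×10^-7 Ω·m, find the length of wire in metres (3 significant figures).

A = π(d/2)² = π(3.7450e-04 m)² = 4.406e-07 m²
L = RA/ρ = (4.53)(4.406e-07)/(5.02×10^-7) = 3.98 m

3.98 m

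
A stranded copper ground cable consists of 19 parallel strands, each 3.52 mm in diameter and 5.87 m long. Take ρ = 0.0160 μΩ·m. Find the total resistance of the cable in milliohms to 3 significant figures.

0.508 mΩ

ρ = 0.0160 μΩ·m = 1.60×10^-8 Ω·m
A_strand = π(1.7600e-03 m)² = 9.731e-06 m²
R_strand = ρL/A = (1.60×10^-8)(5.87)/(9.731e-06) = 0.009651 Ω
R_total = R_strand/N = 0.009651/19 = 0.508 mΩ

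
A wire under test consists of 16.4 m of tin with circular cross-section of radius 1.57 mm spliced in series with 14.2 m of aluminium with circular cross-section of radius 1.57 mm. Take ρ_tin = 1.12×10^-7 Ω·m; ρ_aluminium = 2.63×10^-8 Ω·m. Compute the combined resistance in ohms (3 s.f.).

0.285 Ω

Segment 1: A = πr² = π(1.5700e-03 m)² = 7.744e-06 m²
R₁ = ρL/A = (1.12×10^-7)(16.4)/(7.744e-06) = 0.2372 Ω
R₂ = (2.63×10^-8)(14.2)/(7.744e-06) = 0.04823 Ω
R = R₁ + R₂ = 0.285 Ω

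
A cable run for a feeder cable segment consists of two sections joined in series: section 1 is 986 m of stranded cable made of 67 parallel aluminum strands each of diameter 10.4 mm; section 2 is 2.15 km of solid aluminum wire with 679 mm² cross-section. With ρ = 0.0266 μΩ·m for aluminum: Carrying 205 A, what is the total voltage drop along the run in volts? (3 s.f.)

ρ = 0.0266 μΩ·m = 2.66×10^-8 Ω·m
Section 1: A_strand = π(5.2000e-03)² = 8.495e-05 m²; R₁ = ρL/(N·A_s) = (2.66×10^-8)(986)/(67×8.495e-05) = 0.004608 Ω
Section 2: A = 679 mm² = 6.790e-04 m²
R₂ = (2.66×10^-8)(2150)/(6.790e-04) = 0.08423 Ω
R = R₁ + R₂ = 0.08883 Ω
V = IR = 205 × 0.08883 = 18.2 V

18.2 V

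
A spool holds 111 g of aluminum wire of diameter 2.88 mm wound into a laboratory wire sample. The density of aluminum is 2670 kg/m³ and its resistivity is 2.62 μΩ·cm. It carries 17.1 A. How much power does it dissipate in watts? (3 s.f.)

ρ = 2.62 μΩ·cm = 2.62×10^-8 Ω·m
A = π(d/2)² = π(1.4400e-03 m)² = 6.5144e-06 m²
L = m/(density·A) = 0.111/(2670×6.5144e-06) = 6.382 m
R = ρL/A = (2.62×10^-8)(6.382)/(6.5144e-06) = 0.02567 Ω
P = I²R = (17.1)² × 0.02567 = 7.51 W

7.51 W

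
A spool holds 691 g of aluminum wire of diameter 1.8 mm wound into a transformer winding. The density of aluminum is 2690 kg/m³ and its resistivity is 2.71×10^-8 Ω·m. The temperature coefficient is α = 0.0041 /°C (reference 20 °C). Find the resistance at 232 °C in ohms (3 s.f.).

A = π(d/2)² = π(9.0000e-04 m)² = 2.5447e-06 m²
L = m/(density·A) = 0.691/(2690×2.5447e-06) = 100.9 m
R = ρL/A = (2.71×10^-8)(100.9)/(2.5447e-06) = 1.075 Ω
R(232 °C) = 1.075 × (1 + 0.0041×212) = 2.01 Ω

2.01 Ω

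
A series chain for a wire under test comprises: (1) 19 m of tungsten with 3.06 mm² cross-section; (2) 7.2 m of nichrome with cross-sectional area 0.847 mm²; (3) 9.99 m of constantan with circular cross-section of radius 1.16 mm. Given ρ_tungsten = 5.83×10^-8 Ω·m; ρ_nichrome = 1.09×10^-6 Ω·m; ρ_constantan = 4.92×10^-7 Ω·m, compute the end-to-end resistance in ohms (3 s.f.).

Seg 1: A = 3.06 mm² = 3.060e-06 m²
R_1 = (5.83×10^-8)(19)/(3.060e-06) = 0.362 Ω
Seg 2: A = 0.847 mm² = 8.470e-07 m²
R_2 = (1.09×10^-6)(7.2)/(8.470e-07) = 9.266 Ω
Seg 3: A = πr² = π(1.1600e-03 m)² = 4.227e-06 m²
R_3 = (4.92×10^-7)(9.99)/(4.227e-06) = 1.163 Ω
R_total = R_1 + R_2 + R_3 = 10.8 Ω

10.8 Ω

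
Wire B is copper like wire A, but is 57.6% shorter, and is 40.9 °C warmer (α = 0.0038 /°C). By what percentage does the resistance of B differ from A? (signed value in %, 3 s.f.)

-51.0%

R ∝ ρL/d² with ρ ∝ (1+αΔT), so R_B/R_A = (1 − 57.6/100) × (1 + 0.0038×40.9)
= 0.424 × 1.155 = 0.4899
(R_B − R_A)/R_A = 0.4899 − 1 = -51.0%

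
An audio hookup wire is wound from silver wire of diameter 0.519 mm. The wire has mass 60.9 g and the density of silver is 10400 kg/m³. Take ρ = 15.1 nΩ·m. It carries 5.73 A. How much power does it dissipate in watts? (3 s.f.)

ρ = 15.1 nΩ·m = 1.51×10^-8 Ω·m
A = π(d/2)² = π(2.5950e-04 m)² = 2.1156e-07 m²
L = m/(density·A) = 0.0609/(10400×2.1156e-07) = 27.68 m
R = ρL/A = (1.51×10^-8)(27.68)/(2.1156e-07) = 1.976 Ω
P = I²R = (5.73)² × 1.976 = 64.9 W

64.9 W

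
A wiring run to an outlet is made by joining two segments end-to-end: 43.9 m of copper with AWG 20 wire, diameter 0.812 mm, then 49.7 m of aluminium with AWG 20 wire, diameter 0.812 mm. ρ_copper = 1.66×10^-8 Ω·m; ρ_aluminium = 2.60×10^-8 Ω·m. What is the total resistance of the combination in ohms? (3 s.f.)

Segment 1: A = π(0.812/2 mm)² = π(4.0600e-04 m)² = 5.178e-07 m²
R₁ = ρL/A = (1.66×10^-8)(43.9)/(5.178e-07) = 1.407 Ω
R₂ = (2.60×10^-8)(49.7)/(5.178e-07) = 2.495 Ω
R = R₁ + R₂ = 3.90 Ω

3.90 Ω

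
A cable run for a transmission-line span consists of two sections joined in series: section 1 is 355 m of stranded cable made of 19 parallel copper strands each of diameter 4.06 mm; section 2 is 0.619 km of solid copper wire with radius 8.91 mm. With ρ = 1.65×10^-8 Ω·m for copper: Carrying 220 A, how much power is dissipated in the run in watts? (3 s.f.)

Section 1: A_strand = π(2.0300e-03)² = 1.295e-05 m²; R₁ = ρL/(N·A_s) = (1.65×10^-8)(355)/(19×1.295e-05) = 0.02381 Ω
Section 2: A = πr² = π(8.9100e-03 m)² = 2.494e-04 m²
R₂ = (1.65×10^-8)(619)/(2.494e-04) = 0.04095 Ω
R = R₁ + R₂ = 0.06476 Ω
P = I²R = (220)² × 0.06476 = 3130 W

3130 W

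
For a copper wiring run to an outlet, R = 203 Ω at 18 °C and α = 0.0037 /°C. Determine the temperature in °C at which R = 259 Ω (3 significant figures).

92.6 °C

R = R₀(1 + α(T − T₀)) ⇒ T = T₀ + (R/R₀ − 1)/α
T = 18 + (259/203 − 1)/0.0037 = 18 + (0.2759)/0.0037 = 92.6 °C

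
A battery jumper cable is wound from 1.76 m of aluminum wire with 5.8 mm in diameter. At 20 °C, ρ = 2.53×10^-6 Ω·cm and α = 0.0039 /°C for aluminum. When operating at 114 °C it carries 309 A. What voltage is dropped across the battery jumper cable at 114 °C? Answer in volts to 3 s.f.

0.712 V

ρ = 2.53×10^-6 Ω·cm = 2.53×10^-8 Ω·m
A = π(d/2)² = π(2.9000e-03 m)² = 2.642e-05 m²
R₍20₎ = ρL/A = (2.53×10^-8)(1.76)/(2.642e-05) = 0.001685 Ω
R₍114₎ = R₍20₎(1 + αΔT) = 0.001685 × (1 + 0.0039×94) = 0.002303 Ω
V = IR = 309 × 0.002303 = 0.712 V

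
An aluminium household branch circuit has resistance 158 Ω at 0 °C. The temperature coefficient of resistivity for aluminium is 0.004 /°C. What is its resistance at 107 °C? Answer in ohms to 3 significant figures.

226 Ω

ΔT = 107 − 0 = 107 °C
R = R₀(1 + αΔT) = 158 × (1 + 0.004×107) = 158 × 1.428 = 226 Ω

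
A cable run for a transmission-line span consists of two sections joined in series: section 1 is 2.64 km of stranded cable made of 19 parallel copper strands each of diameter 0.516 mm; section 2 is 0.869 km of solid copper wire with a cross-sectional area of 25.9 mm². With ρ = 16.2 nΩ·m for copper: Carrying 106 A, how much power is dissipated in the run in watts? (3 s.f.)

ρ = 16.2 nΩ·m = 1.62×10^-8 Ω·m
Section 1: A_strand = π(2.5800e-04)² = 2.091e-07 m²; R₁ = ρL/(N·A_s) = (1.62×10^-8)(2640)/(19×2.091e-07) = 10.76 Ω
Section 2: A = 25.9 mm² = 2.590e-05 m²
R₂ = (1.62×10^-8)(869)/(2.590e-05) = 0.5435 Ω
R = R₁ + R₂ = 11.31 Ω
P = I²R = (106)² × 11.31 = 1.27×10^5 W

1.27×10^5 W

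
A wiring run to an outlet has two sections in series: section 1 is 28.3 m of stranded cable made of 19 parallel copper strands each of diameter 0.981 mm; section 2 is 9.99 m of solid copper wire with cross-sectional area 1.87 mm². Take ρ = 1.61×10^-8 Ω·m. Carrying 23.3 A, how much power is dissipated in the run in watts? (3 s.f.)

Section 1: A_strand = π(4.9050e-04)² = 7.558e-07 m²; R₁ = ρL/(N·A_s) = (1.61×10^-8)(28.3)/(19×7.558e-07) = 0.03173 Ω
Section 2: A = 1.87 mm² = 1.870e-06 m²
R₂ = (1.61×10^-8)(9.99)/(1.870e-06) = 0.08601 Ω
R = R₁ + R₂ = 0.1177 Ω
P = I²R = (23.3)² × 0.1177 = 63.9 W

63.9 W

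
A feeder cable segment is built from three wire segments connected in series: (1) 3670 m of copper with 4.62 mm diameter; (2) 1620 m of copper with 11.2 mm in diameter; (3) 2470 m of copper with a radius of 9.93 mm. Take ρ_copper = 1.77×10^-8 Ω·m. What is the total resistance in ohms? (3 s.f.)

Seg 1: A = π(d/2)² = π(2.3100e-03 m)² = 1.676e-05 m²
R_1 = (1.77×10^-8)(3670)/(1.676e-05) = 3.875 Ω
Seg 2: A = π(d/2)² = π(5.6000e-03 m)² = 9.852e-05 m²
R_2 = (1.77×10^-8)(1620)/(9.852e-05) = 0.291 Ω
Seg 3: A = πr² = π(9.9300e-03 m)² = 3.098e-04 m²
R_3 = (1.77×10^-8)(2470)/(3.098e-04) = 0.1411 Ω
R_total = R_1 + R_2 + R_3 = 4.31 Ω

4.31 Ω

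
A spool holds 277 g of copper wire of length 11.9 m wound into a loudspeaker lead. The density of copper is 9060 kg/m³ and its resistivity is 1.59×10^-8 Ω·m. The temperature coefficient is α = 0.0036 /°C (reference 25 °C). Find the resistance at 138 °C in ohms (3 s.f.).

0.104 Ω

A = m/(density·L) = 0.277/(9060×11.9) = 2.5692e-06 m²
R = ρL/A = (1.59×10^-8)(11.9)/(2.5692e-06) = 0.07364 Ω
R(138 °C) = 0.07364 × (1 + 0.0036×113) = 0.104 Ω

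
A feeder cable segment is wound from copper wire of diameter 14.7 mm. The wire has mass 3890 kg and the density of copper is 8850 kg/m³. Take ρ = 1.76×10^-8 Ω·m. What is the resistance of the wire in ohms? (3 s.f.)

0.269 Ω

A = π(d/2)² = π(7.3500e-03 m)² = 1.6972e-04 m²
L = m/(density·A) = 3890/(8850×1.6972e-04) = 2590 m
R = ρL/A = (1.76×10^-8)(2590)/(1.6972e-04) = 0.269 Ω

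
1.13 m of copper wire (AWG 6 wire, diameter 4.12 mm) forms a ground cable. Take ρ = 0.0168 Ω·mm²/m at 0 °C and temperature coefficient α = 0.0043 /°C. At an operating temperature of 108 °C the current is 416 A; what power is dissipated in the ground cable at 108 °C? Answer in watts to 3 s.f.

361 W

ρ = 0.0168 Ω·mm²/m = 1.68×10^-8 Ω·m
A = π(4.12/2 mm)² = π(2.0600e-03 m)² = 1.333e-05 m²
R₍0₎ = ρL/A = (1.68×10^-8)(1.13)/(1.333e-05) = 0.001424 Ω
R₍108₎ = R₍0₎(1 + αΔT) = 0.001424 × (1 + 0.0043×108) = 0.002085 Ω
P = I²R = (416)² × 0.002085 = 361 W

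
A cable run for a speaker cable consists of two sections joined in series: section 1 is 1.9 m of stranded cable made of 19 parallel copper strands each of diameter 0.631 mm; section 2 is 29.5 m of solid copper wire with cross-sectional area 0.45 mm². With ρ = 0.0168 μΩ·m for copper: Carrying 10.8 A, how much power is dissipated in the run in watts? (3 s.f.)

ρ = 0.0168 μΩ·m = 1.68×10^-8 Ω·m
Section 1: A_strand = π(3.1550e-04)² = 3.127e-07 m²; R₁ = ρL/(N·A_s) = (1.68×10^-8)(1.9)/(19×3.127e-07) = 0.005372 Ω
Section 2: A = 0.45 mm² = 4.500e-07 m²
R₂ = (1.68×10^-8)(29.5)/(4.500e-07) = 1.101 Ω
R = R₁ + R₂ = 1.107 Ω
P = I²R = (10.8)² × 1.107 = 129 W

129 W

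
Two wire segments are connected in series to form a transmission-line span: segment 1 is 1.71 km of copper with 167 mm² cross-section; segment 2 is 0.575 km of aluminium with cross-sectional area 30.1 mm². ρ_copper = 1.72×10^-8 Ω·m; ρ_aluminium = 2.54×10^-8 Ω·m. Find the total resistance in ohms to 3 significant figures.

0.661 Ω

Segment 1: A = 167 mm² = 1.670e-04 m²
R₁ = ρL/A = (1.72×10^-8)(1710)/(1.670e-04) = 0.1761 Ω
Segment 2: A = 30.1 mm² = 3.010e-05 m²
R₂ = (2.54×10^-8)(575)/(3.010e-05) = 0.4852 Ω
R = R₁ + R₂ = 0.661 Ω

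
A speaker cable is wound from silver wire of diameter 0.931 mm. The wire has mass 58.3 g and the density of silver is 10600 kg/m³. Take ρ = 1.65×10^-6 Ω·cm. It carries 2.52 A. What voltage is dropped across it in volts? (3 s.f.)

0.493 V

ρ = 1.65×10^-6 Ω·cm = 1.65×10^-8 Ω·m
A = π(d/2)² = π(4.6550e-04 m)² = 6.8075e-07 m²
L = m/(density·A) = 0.0583/(10600×6.8075e-07) = 8.079 m
R = ρL/A = (1.65×10^-8)(8.079)/(6.8075e-07) = 0.1958 Ω
V = IR = 2.52 × 0.1958 = 0.493 V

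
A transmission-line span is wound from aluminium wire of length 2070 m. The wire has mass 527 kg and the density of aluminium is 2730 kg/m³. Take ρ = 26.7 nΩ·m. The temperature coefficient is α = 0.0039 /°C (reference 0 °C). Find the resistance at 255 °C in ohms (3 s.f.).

ρ = 26.7 nΩ·m = 2.67×10^-8 Ω·m
A = m/(density·L) = 527/(2730×2070) = 9.3256e-05 m²
R = ρL/A = (2.67×10^-8)(2070)/(9.3256e-05) = 0.5927 Ω
R(255 °C) = 0.5927 × (1 + 0.0039×255) = 1.18 Ω

1.18 Ω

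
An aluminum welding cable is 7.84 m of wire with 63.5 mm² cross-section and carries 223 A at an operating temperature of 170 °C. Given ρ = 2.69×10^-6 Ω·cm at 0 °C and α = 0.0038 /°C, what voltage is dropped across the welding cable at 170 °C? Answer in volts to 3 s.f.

1.22 V

ρ = 2.69×10^-6 Ω·cm = 2.69×10^-8 Ω·m
A = 63.5 mm² = 6.350e-05 m²
R₍0₎ = ρL/A = (2.69×10^-8)(7.84)/(6.350e-05) = 0.003321 Ω
R₍170₎ = R₍0₎(1 + αΔT) = 0.003321 × (1 + 0.0038×170) = 0.005467 Ω
V = IR = 223 × 0.005467 = 1.22 V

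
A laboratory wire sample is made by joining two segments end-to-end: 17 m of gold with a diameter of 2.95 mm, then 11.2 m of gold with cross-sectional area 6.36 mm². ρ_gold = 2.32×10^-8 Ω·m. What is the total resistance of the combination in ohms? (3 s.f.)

Segment 1: A = π(d/2)² = π(1.4750e-03 m)² = 6.835e-06 m²
R₁ = ρL/A = (2.32×10^-8)(17)/(6.835e-06) = 0.0577 Ω
Segment 2: A = 6.36 mm² = 6.360e-06 m²
R₂ = (2.32×10^-8)(11.2)/(6.360e-06) = 0.04086 Ω
R = R₁ + R₂ = 0.0986 Ω

0.0986 Ω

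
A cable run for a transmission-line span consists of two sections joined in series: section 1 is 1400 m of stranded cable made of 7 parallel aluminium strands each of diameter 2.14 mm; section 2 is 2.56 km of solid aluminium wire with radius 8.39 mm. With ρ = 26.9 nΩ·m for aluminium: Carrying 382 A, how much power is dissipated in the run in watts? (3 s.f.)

ρ = 26.9 nΩ·m = 2.69×10^-8 Ω·m
Section 1: A_strand = π(1.0700e-03)² = 3.597e-06 m²; R₁ = ρL/(N·A_s) = (2.69×10^-8)(1400)/(7×3.597e-06) = 1.496 Ω
Section 2: A = πr² = π(8.3900e-03 m)² = 2.211e-04 m²
R₂ = (2.69×10^-8)(2560)/(2.211e-04) = 0.3114 Ω
R = R₁ + R₂ = 1.807 Ω
P = I²R = (382)² × 1.807 = 2.64×10^5 W

2.64×10^5 W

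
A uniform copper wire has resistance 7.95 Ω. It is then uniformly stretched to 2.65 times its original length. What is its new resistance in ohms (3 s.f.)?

55.8 Ω

Volume constant ⇒ A' = A/k with k = 2.65. R' = ρ(kL)/(A/k) = k²R.
R' = 7.022 × 7.95 = 55.8 Ω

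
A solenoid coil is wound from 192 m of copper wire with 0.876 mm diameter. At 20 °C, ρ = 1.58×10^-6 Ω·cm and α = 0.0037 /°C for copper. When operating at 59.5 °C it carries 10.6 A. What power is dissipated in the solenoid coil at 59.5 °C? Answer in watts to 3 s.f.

648 W

ρ = 1.58×10^-6 Ω·cm = 1.58×10^-8 Ω·m
A = π(d/2)² = π(4.3800e-04 m)² = 6.027e-07 m²
R₍20₎ = ρL/A = (1.58×10^-8)(192)/(6.027e-07) = 5.033 Ω
R₍59.5₎ = R₍20₎(1 + αΔT) = 5.033 × (1 + 0.0037×39.5) = 5.769 Ω
P = I²R = (10.6)² × 5.769 = 648 W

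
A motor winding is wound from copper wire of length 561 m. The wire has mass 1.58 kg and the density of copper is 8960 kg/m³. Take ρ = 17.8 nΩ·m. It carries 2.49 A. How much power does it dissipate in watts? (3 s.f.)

ρ = 17.8 nΩ·m = 1.78×10^-8 Ω·m
A = m/(density·L) = 1.58/(8960×561) = 3.1433e-07 m²
R = ρL/A = (1.78×10^-8)(561)/(3.1433e-07) = 31.77 Ω
P = I²R = (2.49)² × 31.77 = 197 W

197 W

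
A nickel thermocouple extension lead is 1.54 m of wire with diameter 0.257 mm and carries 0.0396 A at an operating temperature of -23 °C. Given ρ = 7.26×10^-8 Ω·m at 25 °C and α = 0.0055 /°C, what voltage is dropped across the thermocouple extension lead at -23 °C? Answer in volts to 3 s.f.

0.0628 V

A = π(d/2)² = π(1.2850e-04 m)² = 5.187e-08 m²
R₍25₎ = ρL/A = (7.26×10^-8)(1.54)/(5.187e-08) = 2.155 Ω
R₍-23₎ = R₍25₎(1 + αΔT) = 2.155 × (1 + 0.0055×-48) = 1.586 Ω
V = IR = 0.0396 × 1.586 = 0.0628 V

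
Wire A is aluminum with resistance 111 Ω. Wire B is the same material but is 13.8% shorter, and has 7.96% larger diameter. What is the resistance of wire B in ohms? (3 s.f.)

R ∝ L/d², so R_B/R_A = (1 − 13.8/100) × (1 + 7.96/100)⁻²
= 0.862 × 0.858 = 0.7396
R_B = 0.7396 × 111 = 82.1 Ω

82.1 Ω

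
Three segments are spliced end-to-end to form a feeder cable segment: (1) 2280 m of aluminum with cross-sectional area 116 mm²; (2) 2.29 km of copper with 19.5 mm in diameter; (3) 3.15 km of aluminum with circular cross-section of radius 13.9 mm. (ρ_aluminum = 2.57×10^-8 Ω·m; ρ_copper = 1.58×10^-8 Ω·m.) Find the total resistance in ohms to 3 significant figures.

0.760 Ω

Seg 1: A = 116 mm² = 1.160e-04 m²
R_1 = (2.57×10^-8)(2280)/(1.160e-04) = 0.5051 Ω
Seg 2: A = π(d/2)² = π(9.7500e-03 m)² = 2.986e-04 m²
R_2 = (1.58×10^-8)(2290)/(2.986e-04) = 0.1212 Ω
Seg 3: A = πr² = π(1.3900e-02 m)² = 6.070e-04 m²
R_3 = (2.57×10^-8)(3150)/(6.070e-04) = 0.1334 Ω
R_total = R_1 + R_2 + R_3 = 0.760 Ω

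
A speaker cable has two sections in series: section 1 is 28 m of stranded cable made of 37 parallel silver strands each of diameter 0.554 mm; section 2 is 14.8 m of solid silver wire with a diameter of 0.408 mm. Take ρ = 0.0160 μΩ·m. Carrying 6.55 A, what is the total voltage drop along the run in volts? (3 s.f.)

ρ = 0.0160 μΩ·m = 1.60×10^-8 Ω·m
Section 1: A_strand = π(2.7700e-04)² = 2.411e-07 m²; R₁ = ρL/(N·A_s) = (1.60×10^-8)(28)/(37×2.411e-07) = 0.05023 Ω
Section 2: A = π(d/2)² = π(2.0400e-04 m)² = 1.307e-07 m²
R₂ = (1.60×10^-8)(14.8)/(1.307e-07) = 1.811 Ω
R = R₁ + R₂ = 1.861 Ω
V = IR = 6.55 × 1.861 = 12.2 V

12.2 V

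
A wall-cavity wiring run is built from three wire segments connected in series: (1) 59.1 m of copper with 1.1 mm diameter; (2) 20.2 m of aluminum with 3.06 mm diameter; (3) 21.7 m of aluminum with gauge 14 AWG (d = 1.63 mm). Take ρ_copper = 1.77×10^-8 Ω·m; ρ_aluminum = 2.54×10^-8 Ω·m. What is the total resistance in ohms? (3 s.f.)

1.43 Ω

Seg 1: A = π(d/2)² = π(5.5000e-04 m)² = 9.503e-07 m²
R_1 = (1.77×10^-8)(59.1)/(9.503e-07) = 1.101 Ω
Seg 2: A = π(d/2)² = π(1.5300e-03 m)² = 7.354e-06 m²
R_2 = (2.54×10^-8)(20.2)/(7.354e-06) = 0.06977 Ω
Seg 3: A = π(1.63/2 mm)² = π(8.1500e-04 m)² = 2.087e-06 m²
R_3 = (2.54×10^-8)(21.7)/(2.087e-06) = 0.2641 Ω
R_total = R_1 + R_2 + R_3 = 1.43 Ω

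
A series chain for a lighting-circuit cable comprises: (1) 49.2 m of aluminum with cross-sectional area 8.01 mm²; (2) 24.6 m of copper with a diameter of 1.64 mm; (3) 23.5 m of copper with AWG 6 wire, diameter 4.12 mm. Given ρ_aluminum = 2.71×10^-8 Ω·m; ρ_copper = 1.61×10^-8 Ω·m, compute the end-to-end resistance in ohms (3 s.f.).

Seg 1: A = 8.01 mm² = 8.010e-06 m²
R_1 = (2.71×10^-8)(49.2)/(8.010e-06) = 0.1665 Ω
Seg 2: A = π(d/2)² = π(8.2000e-04 m)² = 2.112e-06 m²
R_2 = (1.61×10^-8)(24.6)/(2.112e-06) = 0.1875 Ω
Seg 3: A = π(4.12/2 mm)² = π(2.0600e-03 m)² = 1.333e-05 m²
R_3 = (1.61×10^-8)(23.5)/(1.333e-05) = 0.02838 Ω
R_total = R_1 + R_2 + R_3 = 0.382 Ω

0.382 Ω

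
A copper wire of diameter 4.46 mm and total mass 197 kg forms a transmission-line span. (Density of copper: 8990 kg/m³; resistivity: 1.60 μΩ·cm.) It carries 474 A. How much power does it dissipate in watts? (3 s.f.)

ρ = 1.60 μΩ·cm = 1.60×10^-8 Ω·m
A = π(d/2)² = π(2.2300e-03 m)² = 1.5623e-05 m²
L = m/(density·A) = 197/(8990×1.5623e-05) = 1403 m
R = ρL/A = (1.60×10^-8)(1403)/(1.5623e-05) = 1.437 Ω
P = I²R = (474)² × 1.437 = 3.23×10^5 W

3.23×10^5 W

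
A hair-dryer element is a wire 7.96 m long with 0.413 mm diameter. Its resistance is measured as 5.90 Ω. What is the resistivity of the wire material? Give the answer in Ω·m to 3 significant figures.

A = π(d/2)² = π(2.0650e-04 m)² = 1.340e-07 m²
ρ = RA/L = (5.9)(1.340e-07)/(7.96) = 9.93×10^-8 Ω·m

9.93×10^-8 Ω·m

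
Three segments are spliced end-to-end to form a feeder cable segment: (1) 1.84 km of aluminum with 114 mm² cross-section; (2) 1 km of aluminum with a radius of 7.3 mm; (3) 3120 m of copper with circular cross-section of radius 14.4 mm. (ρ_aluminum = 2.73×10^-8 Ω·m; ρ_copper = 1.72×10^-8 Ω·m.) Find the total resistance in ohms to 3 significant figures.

0.686 Ω

Seg 1: A = 114 mm² = 1.140e-04 m²
R_1 = (2.73×10^-8)(1840)/(1.140e-04) = 0.4406 Ω
Seg 2: A = πr² = π(7.3000e-03 m)² = 1.674e-04 m²
R_2 = (2.73×10^-8)(1000)/(1.674e-04) = 0.1631 Ω
Seg 3: A = πr² = π(1.4400e-02 m)² = 6.514e-04 m²
R_3 = (1.72×10^-8)(3120)/(6.514e-04) = 0.08238 Ω
R_total = R_1 + R_2 + R_3 = 0.686 Ω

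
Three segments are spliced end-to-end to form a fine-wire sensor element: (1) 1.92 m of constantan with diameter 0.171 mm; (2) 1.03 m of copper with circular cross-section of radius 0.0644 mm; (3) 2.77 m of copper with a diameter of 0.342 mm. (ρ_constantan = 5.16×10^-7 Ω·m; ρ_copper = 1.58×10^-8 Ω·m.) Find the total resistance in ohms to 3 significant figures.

Seg 1: A = π(d/2)² = π(8.5500e-05 m)² = 2.297e-08 m²
R_1 = (5.16×10^-7)(1.92)/(2.297e-08) = 43.14 Ω
Seg 2: A = πr² = π(6.4400e-05 m)² = 1.303e-08 m²
R_2 = (1.58×10^-8)(1.03)/(1.303e-08) = 1.249 Ω
Seg 3: A = π(d/2)² = π(1.7100e-04 m)² = 9.186e-08 m²
R_3 = (1.58×10^-8)(2.77)/(9.186e-08) = 0.4764 Ω
R_total = R_1 + R_2 + R_3 = 44.9 Ω

44.9 Ω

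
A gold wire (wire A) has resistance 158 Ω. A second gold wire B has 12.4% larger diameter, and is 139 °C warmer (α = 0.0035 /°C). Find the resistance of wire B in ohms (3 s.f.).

R ∝ ρL/d² with ρ ∝ (1+αΔT), so R_B/R_A = (1 + 12.4/100)⁻² × (1 + 0.0035×139)
= 0.7915 × 1.486 = 1.177
R_B = 1.177 × 158 = 186 Ω

186 Ω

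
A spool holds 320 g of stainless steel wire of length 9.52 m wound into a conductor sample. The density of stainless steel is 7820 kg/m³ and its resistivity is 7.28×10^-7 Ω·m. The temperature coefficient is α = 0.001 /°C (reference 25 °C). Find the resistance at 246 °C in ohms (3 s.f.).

A = m/(density·L) = 0.32/(7820×9.52) = 4.2984e-06 m²
R = ρL/A = (7.28×10^-7)(9.52)/(4.2984e-06) = 1.612 Ω
R(246 °C) = 1.612 × (1 + 0.001×221) = 1.97 Ω

1.97 Ω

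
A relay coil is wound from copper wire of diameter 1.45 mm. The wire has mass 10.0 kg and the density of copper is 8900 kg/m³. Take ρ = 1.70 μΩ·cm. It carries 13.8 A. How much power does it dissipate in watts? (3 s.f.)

ρ = 1.70 μΩ·cm = 1.70×10^-8 Ω·m
A = π(d/2)² = π(7.2500e-04 m)² = 1.6513e-06 m²
L = m/(density·A) = 10/(8900×1.6513e-06) = 680.4 m
R = ρL/A = (1.70×10^-8)(680.4)/(1.6513e-06) = 7.005 Ω
P = I²R = (13.8)² × 7.005 = 1330 W

1330 W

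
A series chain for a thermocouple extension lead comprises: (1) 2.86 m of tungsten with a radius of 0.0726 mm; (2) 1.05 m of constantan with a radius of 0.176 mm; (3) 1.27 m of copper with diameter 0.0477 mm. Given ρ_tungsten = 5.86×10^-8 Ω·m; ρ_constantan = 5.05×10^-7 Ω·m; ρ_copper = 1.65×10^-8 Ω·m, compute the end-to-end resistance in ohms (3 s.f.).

Seg 1: A = πr² = π(7.2600e-05 m)² = 1.656e-08 m²
R_1 = (5.86×10^-8)(2.86)/(1.656e-08) = 10.12 Ω
Seg 2: A = πr² = π(1.7600e-04 m)² = 9.731e-08 m²
R_2 = (5.05×10^-7)(1.05)/(9.731e-08) = 5.449 Ω
Seg 3: A = π(d/2)² = π(2.3850e-05 m)² = 1.787e-09 m²
R_3 = (1.65×10^-8)(1.27)/(1.787e-09) = 11.73 Ω
R_total = R_1 + R_2 + R_3 = 27.3 Ω

27.3 Ω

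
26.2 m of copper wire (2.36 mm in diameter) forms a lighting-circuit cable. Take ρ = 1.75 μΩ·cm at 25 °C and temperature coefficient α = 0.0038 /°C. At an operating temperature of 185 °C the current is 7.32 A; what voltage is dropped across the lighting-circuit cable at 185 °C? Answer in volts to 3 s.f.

ρ = 1.75 μΩ·cm = 1.75×10^-8 Ω·m
A = π(d/2)² = π(1.1800e-03 m)² = 4.374e-06 m²
R₍25₎ = ρL/A = (1.75×10^-8)(26.2)/(4.374e-06) = 0.1048 Ω
R₍185₎ = R₍25₎(1 + αΔT) = 0.1048 × (1 + 0.0038×160) = 0.1685 Ω
V = IR = 7.32 × 0.1685 = 1.23 V

1.23 V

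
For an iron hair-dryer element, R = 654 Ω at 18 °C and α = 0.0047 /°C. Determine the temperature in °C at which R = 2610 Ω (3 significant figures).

R = R₀(1 + α(T − T₀)) ⇒ T = T₀ + (R/R₀ − 1)/α
T = 18 + (2610/654 − 1)/0.0047 = 18 + (2.991)/0.0047 = 654 °C

654 °C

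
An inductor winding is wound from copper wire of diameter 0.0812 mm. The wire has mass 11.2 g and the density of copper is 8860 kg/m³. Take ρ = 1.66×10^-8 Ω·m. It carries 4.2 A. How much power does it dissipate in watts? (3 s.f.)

13800 W

A = π(d/2)² = π(4.0600e-05 m)² = 5.1785e-09 m²
L = m/(density·A) = 0.0112/(8860×5.1785e-09) = 244.1 m
R = ρL/A = (1.66×10^-8)(244.1)/(5.1785e-09) = 782.5 Ω
P = I²R = (4.2)² × 782.5 = 13800 W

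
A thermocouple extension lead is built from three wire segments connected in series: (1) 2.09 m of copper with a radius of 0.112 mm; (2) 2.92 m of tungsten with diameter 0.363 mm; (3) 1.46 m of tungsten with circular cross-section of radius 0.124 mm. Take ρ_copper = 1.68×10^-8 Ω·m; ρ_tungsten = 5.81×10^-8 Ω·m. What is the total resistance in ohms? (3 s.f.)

4.29 Ω

Seg 1: A = πr² = π(1.1200e-04 m)² = 3.941e-08 m²
R_1 = (1.68×10^-8)(2.09)/(3.941e-08) = 0.891 Ω
Seg 2: A = π(d/2)² = π(1.8150e-04 m)² = 1.035e-07 m²
R_2 = (5.81×10^-8)(2.92)/(1.035e-07) = 1.639 Ω
Seg 3: A = πr² = π(1.2400e-04 m)² = 4.831e-08 m²
R_3 = (5.81×10^-8)(1.46)/(4.831e-08) = 1.756 Ω
R_total = R_1 + R_2 + R_3 = 4.29 Ω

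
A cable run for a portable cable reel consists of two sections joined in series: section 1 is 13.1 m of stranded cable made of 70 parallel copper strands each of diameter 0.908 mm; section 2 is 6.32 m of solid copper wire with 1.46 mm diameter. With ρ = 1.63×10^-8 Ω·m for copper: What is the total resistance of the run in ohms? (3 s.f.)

0.0662 Ω

Section 1: A_strand = π(4.5400e-04)² = 6.475e-07 m²; R₁ = ρL/(N·A_s) = (1.63×10^-8)(13.1)/(70×6.475e-07) = 0.004711 Ω
Section 2: A = π(d/2)² = π(7.3000e-04 m)² = 1.674e-06 m²
R₂ = (1.63×10^-8)(6.32)/(1.674e-06) = 0.06153 Ω
R = R₁ + R₂ = 0.0662 Ω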